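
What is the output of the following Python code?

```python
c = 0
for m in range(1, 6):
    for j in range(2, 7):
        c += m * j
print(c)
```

300

m=1,j=2: c = 0+2 = 2
m=1,j=3: c = 2+3 = 5
m=1,j=4: c = 5+4 = 9
m=1,j=5: c = 9+5 = 14
m=1,j=6: c = 14+6 = 20
m=2,j=2: c = 20+4 = 24
m=2,j=3: c = 24+6 = 30
m=2,j=4: c = 30+8 = 38
m=2,j=5: c = 38+10 = 48
m=2,j=6: c = 48+12 = 60
m=3,j=2: c = 60+6 = 66
m=3,j=3: c = 66+9 = 75
m=3,j=4: c = 75+12 = 87
m=3,j=5: c = 87+15 = 102
m=3,j=6: c = 102+18 = 120
m=4,j=2: c = 120+8 = 128
m=4,j=3: c = 128+12 = 140
m=4,j=4: c = 140+16 = 156
m=4,j=5: c = 156+20 = 176
m=4,j=6: c = 176+24 = 200
m=5,j=2: c = 200+10 = 210
m=5,j=3: c = 210+15 = 225
m=5,j=4: c = 225+20 = 245
m=5,j=5: c = 245+25 = 270
m=5,j=6: c = 270+30 = 300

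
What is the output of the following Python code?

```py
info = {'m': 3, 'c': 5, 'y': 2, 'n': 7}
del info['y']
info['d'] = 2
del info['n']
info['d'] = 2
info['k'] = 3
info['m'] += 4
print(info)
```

del 'y' → {'m': 3, 'c': 5, 'n': 7}
info['d'] = 2 → {'m': 3, 'c': 5, 'n': 7, 'd': 2}
del 'n' → {'m': 3, 'c': 5, 'd': 2}
info['d'] = 2 → {'m': 3, 'c': 5, 'd': 2}
info['k'] = 3 → {'m': 3, 'c': 5, 'd': 2, 'k': 3}
info['m'] = 3+4 = 7 → {'m': 7, 'c': 5, 'd': 2, 'k': 3}

{'m': 7, 'c': 5, 'd': 2, 'k': 3}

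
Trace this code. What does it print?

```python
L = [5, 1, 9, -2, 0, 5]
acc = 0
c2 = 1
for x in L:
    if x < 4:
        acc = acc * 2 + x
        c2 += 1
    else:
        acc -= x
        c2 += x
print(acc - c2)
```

-104

x=5: not <4, acc = 0-5 = -5; c2=6
x=1: <4, acc = (-5)*2+1 = -9; c2=7
x=9: not <4, acc = (-9)-9 = -18; c2=16
x=-2: <4, acc = (-18)*2+(-2) = -38; c2=17
x=0: <4, acc = (-38)*2+0 = -76; c2=18
x=5: not <4, acc = (-76)-5 = -81; c2=23
acc-c2 = (-81)-23 = -104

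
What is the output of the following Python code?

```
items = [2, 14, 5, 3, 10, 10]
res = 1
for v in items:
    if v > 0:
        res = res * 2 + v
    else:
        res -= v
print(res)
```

v=2: >0, res = 1*2+2 = 4
v=14: >0, res = 4*2+14 = 22
v=5: >0, res = 22*2+5 = 49
v=3: >0, res = 49*2+3 = 101
v=10: >0, res = 101*2+10 = 212
v=10: >0, res = 212*2+10 = 434

434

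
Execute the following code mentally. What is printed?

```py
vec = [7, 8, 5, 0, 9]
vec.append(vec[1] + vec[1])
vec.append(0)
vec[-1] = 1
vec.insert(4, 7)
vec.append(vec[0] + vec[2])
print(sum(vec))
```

append vec[1]+vec[1] = 8+8 = 16 → [7, 8, 5, 0, 9, 16]
append 0 → [7, 8, 5, 0, 9, 16, 0]
vec[-1] = 1 → [7, 8, 5, 0, 9, 16, 1]
insert 7 at 4 → [7, 8, 5, 0, 7, 9, 16, 1]
append vec[0]+vec[2] = 7+5 = 12 → [7, 8, 5, 0, 7, 9, 16, 1, 12]
sum = 65

65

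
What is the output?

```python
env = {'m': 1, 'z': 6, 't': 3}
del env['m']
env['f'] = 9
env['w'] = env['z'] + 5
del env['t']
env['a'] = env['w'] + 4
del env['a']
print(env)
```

{'z': 6, 'f': 9, 'w': 11}

del 'm' → {'z': 6, 't': 3}
env['f'] = 9 → {'z': 6, 't': 3, 'f': 9}
env['w'] = env['z']+5 = 11 → {'z': 6, 't': 3, 'f': 9, 'w': 11}
del 't' → {'z': 6, 'f': 9, 'w': 11}
env['a'] = env['w']+4 = 15 → {'z': 6, 'f': 9, 'w': 11, 'a': 15}
del 'a' → {'z': 6, 'f': 9, 'w': 11}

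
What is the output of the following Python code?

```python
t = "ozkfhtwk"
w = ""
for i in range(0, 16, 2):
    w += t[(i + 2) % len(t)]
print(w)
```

khwokhwo

i=0: add t[2]='k' → 'k'
i=2: add t[4]='h' → 'kh'
i=4: add t[6]='w' → 'khw'
i=6: add t[0]='o' → 'khwo'
i=8: add t[2]='k' → 'khwok'
i=10: add t[4]='h' → 'khwokh'
i=12: add t[6]='w' → 'khwokhw'
i=14: add t[0]='o' → 'khwokhwo'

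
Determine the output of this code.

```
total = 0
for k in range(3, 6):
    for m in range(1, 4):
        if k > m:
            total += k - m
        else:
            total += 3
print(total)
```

21

k=3,m=1: 3>1, total = 0+2 = 2
k=3,m=2: 3>2, total = 2+1 = 3
k=3,m=3: not 3>3, total = 3+3 = 6
k=4,m=1: 4>1, total = 6+3 = 9
k=4,m=2: 4>2, total = 9+2 = 11
k=4,m=3: 4>3, total = 11+1 = 12
k=5,m=1: 5>1, total = 12+4 = 16
k=5,m=2: 5>2, total = 16+3 = 19
k=5,m=3: 5>3, total = 19+2 = 21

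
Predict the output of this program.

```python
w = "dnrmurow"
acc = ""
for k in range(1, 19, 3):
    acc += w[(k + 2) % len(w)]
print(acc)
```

monuwr

k=1: add w[3]='m' → 'm'
k=4: add w[6]='o' → 'mo'
k=7: add w[1]='n' → 'mon'
k=10: add w[4]='u' → 'monu'
k=13: add w[7]='w' → 'monuw'
k=16: add w[2]='r' → 'monuwr'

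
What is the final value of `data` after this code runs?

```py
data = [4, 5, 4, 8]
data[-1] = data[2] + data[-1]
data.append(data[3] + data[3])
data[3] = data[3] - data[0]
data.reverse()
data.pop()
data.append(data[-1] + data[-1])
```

[24, 8, 4, 5, 10]

data[-1] = data[2]+data[-1] = 4+8 = 12 → [4, 5, 4, 12]
append data[3]+data[3] = 12+12 = 24 → [4, 5, 4, 12, 24]
data[3] = data[3]-data[0] = 12-4 = 8 → [4, 5, 4, 8, 24]
reverse → [24, 8, 4, 5, 4]
pop() removes 4 → [24, 8, 4, 5]
append data[-1]+data[-1] = 5+5 = 10 → [24, 8, 4, 5, 10]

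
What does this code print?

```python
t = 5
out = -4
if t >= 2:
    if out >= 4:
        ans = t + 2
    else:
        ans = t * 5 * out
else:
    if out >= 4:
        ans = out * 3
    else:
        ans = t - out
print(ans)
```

-100

t=5, out=-4
t >= 2 is True; out >= 4 is False
→ ans = t * 5 * out = -100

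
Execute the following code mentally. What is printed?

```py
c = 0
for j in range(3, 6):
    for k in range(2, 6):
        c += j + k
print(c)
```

90

j=3,k=2: c = 0+5 = 5
j=3,k=3: c = 5+6 = 11
j=3,k=4: c = 11+7 = 18
j=3,k=5: c = 18+8 = 26
j=4,k=2: c = 26+6 = 32
j=4,k=3: c = 32+7 = 39
j=4,k=4: c = 39+8 = 47
j=4,k=5: c = 47+9 = 56
j=5,k=2: c = 56+7 = 63
j=5,k=3: c = 63+8 = 71
j=5,k=4: c = 71+9 = 80
j=5,k=5: c = 80+10 = 90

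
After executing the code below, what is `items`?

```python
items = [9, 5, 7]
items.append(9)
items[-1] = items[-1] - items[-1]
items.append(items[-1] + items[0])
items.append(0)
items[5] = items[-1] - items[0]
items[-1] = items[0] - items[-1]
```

append 9 → [9, 5, 7, 9]
items[-1] = items[-1]-items[-1] = 9-9 = 0 → [9, 5, 7, 0]
append items[-1]+items[0] = 0+9 = 9 → [9, 5, 7, 0, 9]
append 0 → [9, 5, 7, 0, 9, 0]
items[5] = items[-1]-items[0] = 0-9 = -9 → [9, 5, 7, 0, 9, -9]
items[-1] = items[0]-items[-1] = 9-(-9) = 18 → [9, 5, 7, 0, 9, 18]

[9, 5, 7, 0, 9, 18]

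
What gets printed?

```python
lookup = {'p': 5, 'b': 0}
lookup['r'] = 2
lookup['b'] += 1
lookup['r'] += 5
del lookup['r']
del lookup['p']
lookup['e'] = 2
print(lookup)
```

lookup['r'] = 2 → {'p': 5, 'b': 0, 'r': 2}
lookup['b'] = 0+1 = 1 → {'p': 5, 'b': 1, 'r': 2}
lookup['r'] = 2+5 = 7 → {'p': 5, 'b': 1, 'r': 7}
del 'r' → {'p': 5, 'b': 1}
del 'p' → {'b': 1}
lookup['e'] = 2 → {'b': 1, 'e': 2}

{'b': 1, 'e': 2}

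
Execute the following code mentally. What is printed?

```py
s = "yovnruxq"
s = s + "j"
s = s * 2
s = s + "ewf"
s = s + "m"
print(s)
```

+ 'j' → 'yovnruxqj'
repeat ×2 → 'yovnruxqjyovnruxqj'
+ 'ewf' → 'yovnruxqjyovnruxqjewf'
+ 'm' → 'yovnruxqjyovnruxqjewfm'

yovnruxqjyovnruxqjewfm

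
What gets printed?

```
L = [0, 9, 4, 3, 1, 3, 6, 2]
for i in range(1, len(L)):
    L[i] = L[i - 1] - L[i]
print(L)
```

[0, -9, -13, -16, -17, -20, -26, -28]

i=1: L[1] = 0-9 = -9 → [0, -9, 4, 3, 1, 3, 6, 2]
i=2: L[2] = (-9)-4 = -13 → [0, -9, -13, 3, 1, 3, 6, 2]
i=3: L[3] = (-13)-3 = -16 → [0, -9, -13, -16, 1, 3, 6, 2]
i=4: L[4] = (-16)-1 = -17 → [0, -9, -13, -16, -17, 3, 6, 2]
i=5: L[5] = (-17)-3 = -20 → [0, -9, -13, -16, -17, -20, 6, 2]
i=6: L[6] = (-20)-6 = -26 → [0, -9, -13, -16, -17, -20, -26, 2]
i=7: L[7] = (-26)-2 = -28 → [0, -9, -13, -16, -17, -20, -26, -28]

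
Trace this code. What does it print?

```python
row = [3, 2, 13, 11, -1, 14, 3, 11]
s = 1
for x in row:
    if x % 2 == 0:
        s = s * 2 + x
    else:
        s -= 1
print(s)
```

10

x=3: not even, s = 1-1 = 0
x=2: even, s = 0*2+2 = 2
x=13: not even, s = 2-1 = 1
x=11: not even, s = 1-1 = 0
x=-1: not even, s = 0-1 = -1
x=14: even, s = (-1)*2+14 = 12
x=3: not even, s = 12-1 = 11
x=11: not even, s = 11-1 = 10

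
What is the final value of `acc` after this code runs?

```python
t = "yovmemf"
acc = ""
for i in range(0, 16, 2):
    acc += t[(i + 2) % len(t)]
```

i=0: add t[2]='v' → 'v'
i=2: add t[4]='e' → 've'
i=4: add t[6]='f' → 'vef'
i=6: add t[1]='o' → 'vefo'
i=8: add t[3]='m' → 'vefom'
i=10: add t[5]='m' → 'vefomm'
i=12: add t[0]='y' → 'vefommy'
i=14: add t[2]='v' → 'vefommyv'

'vefommyv'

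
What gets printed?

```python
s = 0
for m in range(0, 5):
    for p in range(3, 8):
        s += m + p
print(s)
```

m=0,p=3: s = 0+3 = 3
m=0,p=4: s = 3+4 = 7
m=0,p=5: s = 7+5 = 12
m=0,p=6: s = 12+6 = 18
m=0,p=7: s = 18+7 = 25
m=1,p=3: s = 25+4 = 29
m=1,p=4: s = 29+5 = 34
m=1,p=5: s = 34+6 = 40
m=1,p=6: s = 40+7 = 47
m=1,p=7: s = 47+8 = 55
m=2,p=3: s = 55+5 = 60
m=2,p=4: s = 60+6 = 66
m=2,p=5: s = 66+7 = 73
m=2,p=6: s = 73+8 = 81
m=2,p=7: s = 81+9 = 90
m=3,p=3: s = 90+6 = 96
m=3,p=4: s = 96+7 = 103
m=3,p=5: s = 103+8 = 111
m=3,p=6: s = 111+9 = 120
m=3,p=7: s = 120+10 = 130
m=4,p=3: s = 130+7 = 137
m=4,p=4: s = 137+8 = 145
m=4,p=5: s = 145+9 = 154
m=4,p=6: s = 154+10 = 164
m=4,p=7: s = 164+11 = 175

175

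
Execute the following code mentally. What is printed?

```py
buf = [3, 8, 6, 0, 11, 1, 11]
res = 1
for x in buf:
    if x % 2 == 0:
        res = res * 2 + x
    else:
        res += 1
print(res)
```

x=3: not even, res = 1+1 = 2
x=8: even, res = 2*2+8 = 12
x=6: even, res = 12*2+6 = 30
x=0: even, res = 30*2+0 = 60
x=11: not even, res = 60+1 = 61
x=1: not even, res = 61+1 = 62
x=11: not even, res = 62+1 = 63

63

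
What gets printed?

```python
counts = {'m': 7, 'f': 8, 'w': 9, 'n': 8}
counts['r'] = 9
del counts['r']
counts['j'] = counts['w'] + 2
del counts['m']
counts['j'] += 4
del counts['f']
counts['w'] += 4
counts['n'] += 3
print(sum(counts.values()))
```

39

counts['r'] = 9 → {'m': 7, 'f': 8, 'w': 9, 'n': 8, 'r': 9}
del 'r' → {'m': 7, 'f': 8, 'w': 9, 'n': 8}
counts['j'] = counts['w']+2 = 11 → {'m': 7, 'f': 8, 'w': 9, 'n': 8, 'j': 11}
del 'm' → {'f': 8, 'w': 9, 'n': 8, 'j': 11}
counts['j'] = 11+4 = 15 → {'f': 8, 'w': 9, 'n': 8, 'j': 15}
del 'f' → {'w': 9, 'n': 8, 'j': 15}
counts['w'] = 9+4 = 13 → {'w': 13, 'n': 8, 'j': 15}
counts['n'] = 8+3 = 11 → {'w': 13, 'n': 11, 'j': 15}
sum of values = 39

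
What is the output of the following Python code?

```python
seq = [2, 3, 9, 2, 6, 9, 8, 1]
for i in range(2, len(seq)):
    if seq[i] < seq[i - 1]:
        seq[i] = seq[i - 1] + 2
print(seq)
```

i=2: 9>=3, unchanged → [2, 3, 9, 2, 6, 9, 8, 1]
i=3: 2<9, seq[3] = 9+2 = 11 → [2, 3, 9, 11, 6, 9, 8, 1]
i=4: 6<11, seq[4] = 11+2 = 13 → [2, 3, 9, 11, 13, 9, 8, 1]
i=5: 9<13, seq[5] = 13+2 = 15 → [2, 3, 9, 11, 13, 15, 8, 1]
i=6: 8<15, seq[6] = 15+2 = 17 → [2, 3, 9, 11, 13, 15, 17, 1]
i=7: 1<17, seq[7] = 17+2 = 19 → [2, 3, 9, 11, 13, 15, 17, 19]

[2, 3, 9, 11, 13, 15, 17, 19]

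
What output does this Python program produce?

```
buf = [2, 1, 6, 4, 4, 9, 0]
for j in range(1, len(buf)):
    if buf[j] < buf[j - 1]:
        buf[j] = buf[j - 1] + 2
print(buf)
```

[2, 4, 6, 8, 10, 12, 14]

j=1: 1<2, buf[1] = 2+2 = 4 → [2, 4, 6, 4, 4, 9, 0]
j=2: 6>=4, unchanged → [2, 4, 6, 4, 4, 9, 0]
j=3: 4<6, buf[3] = 6+2 = 8 → [2, 4, 6, 8, 4, 9, 0]
j=4: 4<8, buf[4] = 8+2 = 10 → [2, 4, 6, 8, 10, 9, 0]
j=5: 9<10, buf[5] = 10+2 = 12 → [2, 4, 6, 8, 10, 12, 0]
j=6: 0<12, buf[6] = 12+2 = 14 → [2, 4, 6, 8, 10, 12, 14]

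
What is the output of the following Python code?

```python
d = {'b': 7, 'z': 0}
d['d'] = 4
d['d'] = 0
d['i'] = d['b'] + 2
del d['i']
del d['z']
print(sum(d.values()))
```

7

d['d'] = 4 → {'b': 7, 'z': 0, 'd': 4}
d['d'] = 0 → {'b': 7, 'z': 0, 'd': 0}
d['i'] = d['b']+2 = 9 → {'b': 7, 'z': 0, 'd': 0, 'i': 9}
del 'i' → {'b': 7, 'z': 0, 'd': 0}
del 'z' → {'b': 7, 'd': 0}
sum of values = 7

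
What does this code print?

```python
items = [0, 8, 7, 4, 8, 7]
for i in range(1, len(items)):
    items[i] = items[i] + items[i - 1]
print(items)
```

[0, 8, 15, 19, 27, 34]

i=1: items[1] = 8+0 = 8 → [0, 8, 7, 4, 8, 7]
i=2: items[2] = 7+8 = 15 → [0, 8, 15, 4, 8, 7]
i=3: items[3] = 4+15 = 19 → [0, 8, 15, 19, 8, 7]
i=4: items[4] = 8+19 = 27 → [0, 8, 15, 19, 27, 7]
i=5: items[5] = 7+27 = 34 → [0, 8, 15, 19, 27, 34]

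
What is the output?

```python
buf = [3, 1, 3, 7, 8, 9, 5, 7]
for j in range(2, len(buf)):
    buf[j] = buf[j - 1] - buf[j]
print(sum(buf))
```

-119

j=2: buf[2] = 1-3 = -2 → [3, 1, -2, 7, 8, 9, 5, 7]
j=3: buf[3] = (-2)-7 = -9 → [3, 1, -2, -9, 8, 9, 5, 7]
j=4: buf[4] = (-9)-8 = -17 → [3, 1, -2, -9, -17, 9, 5, 7]
j=5: buf[5] = (-17)-9 = -26 → [3, 1, -2, -9, -17, -26, 5, 7]
j=6: buf[6] = (-26)-5 = -31 → [3, 1, -2, -9, -17, -26, -31, 7]
j=7: buf[7] = (-31)-7 = -38 → [3, 1, -2, -9, -17, -26, -31, -38]
sum = -119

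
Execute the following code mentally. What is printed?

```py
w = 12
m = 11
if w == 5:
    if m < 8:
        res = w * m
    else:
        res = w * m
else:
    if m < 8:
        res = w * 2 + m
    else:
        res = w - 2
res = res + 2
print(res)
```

12

w=12, m=11
w == 5 is False; m < 8 is False
→ res = w - 2 = 10
res = 10+2 = 12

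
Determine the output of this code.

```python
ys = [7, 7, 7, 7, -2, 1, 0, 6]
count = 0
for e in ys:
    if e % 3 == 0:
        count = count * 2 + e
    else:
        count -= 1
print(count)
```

-18

e=7: not %3==0, count = 0-1 = -1
e=7: not %3==0, count = (-1)-1 = -2
e=7: not %3==0, count = (-2)-1 = -3
e=7: not %3==0, count = (-3)-1 = -4
e=-2: not %3==0, count = (-4)-1 = -5
e=1: not %3==0, count = (-5)-1 = -6
e=0: %3==0, count = (-6)*2+0 = -12
e=6: %3==0, count = (-12)*2+6 = -18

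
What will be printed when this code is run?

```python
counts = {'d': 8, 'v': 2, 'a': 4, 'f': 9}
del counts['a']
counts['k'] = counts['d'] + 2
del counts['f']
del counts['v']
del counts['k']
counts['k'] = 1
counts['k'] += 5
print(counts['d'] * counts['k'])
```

del 'a' → {'d': 8, 'v': 2, 'f': 9}
counts['k'] = counts['d']+2 = 10 → {'d': 8, 'v': 2, 'f': 9, 'k': 10}
del 'f' → {'d': 8, 'v': 2, 'k': 10}
del 'v' → {'d': 8, 'k': 10}
del 'k' → {'d': 8}
counts['k'] = 1 → {'d': 8, 'k': 1}
counts['k'] = 1+5 = 6 → {'d': 8, 'k': 6}
counts['d']*counts['k'] = 8*6 = 48

48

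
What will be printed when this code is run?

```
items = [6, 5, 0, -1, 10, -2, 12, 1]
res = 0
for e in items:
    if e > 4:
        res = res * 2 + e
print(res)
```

100

e=6: >4, res = 0*2+6 = 6
e=5: >4, res = 6*2+5 = 17
e=0: not >4
e=-1: not >4
e=10: >4, res = 17*2+10 = 44
e=-2: not >4
e=12: >4, res = 44*2+12 = 100
e=1: not >4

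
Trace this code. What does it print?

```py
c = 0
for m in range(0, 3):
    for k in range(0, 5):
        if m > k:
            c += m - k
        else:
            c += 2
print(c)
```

28

m=0,k=0: not 0>0, c = 0+2 = 2
m=0,k=1: not 0>1, c = 2+2 = 4
m=0,k=2: not 0>2, c = 4+2 = 6
m=0,k=3: not 0>3, c = 6+2 = 8
m=0,k=4: not 0>4, c = 8+2 = 10
m=1,k=0: 1>0, c = 10+1 = 11
m=1,k=1: not 1>1, c = 11+2 = 13
m=1,k=2: not 1>2, c = 13+2 = 15
m=1,k=3: not 1>3, c = 15+2 = 17
m=1,k=4: not 1>4, c = 17+2 = 19
m=2,k=0: 2>0, c = 19+2 = 21
m=2,k=1: 2>1, c = 21+1 = 22
m=2,k=2: not 2>2, c = 22+2 = 24
m=2,k=3: not 2>3, c = 24+2 = 26
m=2,k=4: not 2>4, c = 26+2 = 28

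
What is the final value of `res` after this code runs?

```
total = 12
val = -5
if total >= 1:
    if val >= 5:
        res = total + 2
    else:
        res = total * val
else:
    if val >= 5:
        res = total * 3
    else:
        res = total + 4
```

-60

total=12, val=-5
total >= 1 is True; val >= 5 is False
→ res = total * val = -60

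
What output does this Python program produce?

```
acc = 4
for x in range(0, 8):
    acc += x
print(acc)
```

x=0: acc = 4+0 = 4
x=1: acc = 4+1 = 5
x=2: acc = 5+2 = 7
x=3: acc = 7+3 = 10
x=4: acc = 10+4 = 14
x=5: acc = 14+5 = 19
x=6: acc = 19+6 = 25
x=7: acc = 25+7 = 32

32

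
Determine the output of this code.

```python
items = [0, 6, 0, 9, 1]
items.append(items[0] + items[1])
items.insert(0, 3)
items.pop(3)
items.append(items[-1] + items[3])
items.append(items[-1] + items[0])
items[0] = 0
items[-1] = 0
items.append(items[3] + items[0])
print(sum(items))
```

46

append items[0]+items[1] = 0+6 = 6 → [0, 6, 0, 9, 1, 6]
insert 3 at 0 → [3, 0, 6, 0, 9, 1, 6]
pop(3) removes 0 → [3, 0, 6, 9, 1, 6]
append items[-1]+items[3] = 6+9 = 15 → [3, 0, 6, 9, 1, 6, 15]
append items[-1]+items[0] = 15+3 = 18 → [3, 0, 6, 9, 1, 6, 15, 18]
items[0] = 0 → [0, 0, 6, 9, 1, 6, 15, 18]
items[-1] = 0 → [0, 0, 6, 9, 1, 6, 15, 0]
append items[3]+items[0] = 9+0 = 9 → [0, 0, 6, 9, 1, 6, 15, 0, 9]
sum = 46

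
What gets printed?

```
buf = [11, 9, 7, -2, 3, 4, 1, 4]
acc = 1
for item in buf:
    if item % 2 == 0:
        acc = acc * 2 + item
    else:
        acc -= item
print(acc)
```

-218

item=11: not even, acc = 1-11 = -10
item=9: not even, acc = (-10)-9 = -19
item=7: not even, acc = (-19)-7 = -26
item=-2: even, acc = (-26)*2+(-2) = -54
item=3: not even, acc = (-54)-3 = -57
item=4: even, acc = (-57)*2+4 = -110
item=1: not even, acc = (-110)-1 = -111
item=4: even, acc = (-111)*2+4 = -218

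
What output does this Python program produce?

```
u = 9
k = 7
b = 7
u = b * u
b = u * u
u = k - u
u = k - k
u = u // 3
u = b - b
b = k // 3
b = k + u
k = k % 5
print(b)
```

u = 7*9 = 63
b = 63*63 = 3969
u = 7-63 = -56
u = 7-7 = 0
u = 0//3 = 0
u = 3969-3969 = 0
b = 7//3 = 2
b = 7+0 = 7
k = 7%5 = 2

7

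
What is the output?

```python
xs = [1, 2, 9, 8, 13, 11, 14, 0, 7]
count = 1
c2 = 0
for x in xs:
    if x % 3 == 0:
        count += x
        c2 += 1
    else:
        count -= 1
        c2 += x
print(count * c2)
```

174

x=1: not %3==0, count = 1-1 = 0; c2=1
x=2: not %3==0, count = 0-1 = -1; c2=3
x=9: %3==0, count = (-1)+9 = 8; c2=4
x=8: not %3==0, count = 8-1 = 7; c2=12
x=13: not %3==0, count = 7-1 = 6; c2=25
x=11: not %3==0, count = 6-1 = 5; c2=36
x=14: not %3==0, count = 5-1 = 4; c2=50
x=0: %3==0, count = 4+0 = 4; c2=51
x=7: not %3==0, count = 4-1 = 3; c2=58
count*c2 = 3*58 = 174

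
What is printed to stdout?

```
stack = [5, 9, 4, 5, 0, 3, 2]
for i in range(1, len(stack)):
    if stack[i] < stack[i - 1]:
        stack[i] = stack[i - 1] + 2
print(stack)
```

i=1: 9>=5, unchanged → [5, 9, 4, 5, 0, 3, 2]
i=2: 4<9, stack[2] = 9+2 = 11 → [5, 9, 11, 5, 0, 3, 2]
i=3: 5<11, stack[3] = 11+2 = 13 → [5, 9, 11, 13, 0, 3, 2]
i=4: 0<13, stack[4] = 13+2 = 15 → [5, 9, 11, 13, 15, 3, 2]
i=5: 3<15, stack[5] = 15+2 = 17 → [5, 9, 11, 13, 15, 17, 2]
i=6: 2<17, stack[6] = 17+2 = 19 → [5, 9, 11, 13, 15, 17, 19]

[5, 9, 11, 13, 15, 17, 19]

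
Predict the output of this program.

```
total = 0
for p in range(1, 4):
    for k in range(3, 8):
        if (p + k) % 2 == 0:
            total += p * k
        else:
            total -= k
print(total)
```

45

p=1,k=3: even sum, total = 0+3 = 3
p=1,k=4: odd sum, total = 3-4 = -1
p=1,k=5: even sum, total = (-1)+5 = 4
p=1,k=6: odd sum, total = 4-6 = -2
p=1,k=7: even sum, total = (-2)+7 = 5
p=2,k=3: odd sum, total = 5-3 = 2
p=2,k=4: even sum, total = 2+8 = 10
p=2,k=5: odd sum, total = 10-5 = 5
p=2,k=6: even sum, total = 5+12 = 17
p=2,k=7: odd sum, total = 17-7 = 10
p=3,k=3: even sum, total = 10+9 = 19
p=3,k=4: odd sum, total = 19-4 = 15
p=3,k=5: even sum, total = 15+15 = 30
p=3,k=6: odd sum, total = 30-6 = 24
p=3,k=7: even sum, total = 24+21 = 45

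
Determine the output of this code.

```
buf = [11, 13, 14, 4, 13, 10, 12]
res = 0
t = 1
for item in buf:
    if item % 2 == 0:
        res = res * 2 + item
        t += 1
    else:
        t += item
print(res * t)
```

item=11: not even; t=12
item=13: not even; t=25
item=14: even, res = 0*2+14 = 14; t=26
item=4: even, res = 14*2+4 = 32; t=27
item=13: not even; t=40
item=10: even, res = 32*2+10 = 74; t=41
item=12: even, res = 74*2+12 = 160; t=42
res*t = 160*42 = 6720

6720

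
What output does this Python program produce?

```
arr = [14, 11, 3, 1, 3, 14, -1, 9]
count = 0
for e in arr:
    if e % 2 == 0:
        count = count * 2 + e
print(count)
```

42

e=14: even, count = 0*2+14 = 14
e=11: not even
e=3: not even
e=1: not even
e=3: not even
e=14: even, count = 14*2+14 = 42
e=-1: not even
e=9: not even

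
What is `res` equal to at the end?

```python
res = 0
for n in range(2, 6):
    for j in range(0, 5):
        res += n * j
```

140

n=2,j=0: res = 0+0 = 0
n=2,j=1: res = 0+2 = 2
n=2,j=2: res = 2+4 = 6
n=2,j=3: res = 6+6 = 12
n=2,j=4: res = 12+8 = 20
n=3,j=0: res = 20+0 = 20
n=3,j=1: res = 20+3 = 23
n=3,j=2: res = 23+6 = 29
n=3,j=3: res = 29+9 = 38
n=3,j=4: res = 38+12 = 50
n=4,j=0: res = 50+0 = 50
n=4,j=1: res = 50+4 = 54
n=4,j=2: res = 54+8 = 62
n=4,j=3: res = 62+12 = 74
n=4,j=4: res = 74+16 = 90
n=5,j=0: res = 90+0 = 90
n=5,j=1: res = 90+5 = 95
n=5,j=2: res = 95+10 = 105
n=5,j=3: res = 105+15 = 120
n=5,j=4: res = 120+20 = 140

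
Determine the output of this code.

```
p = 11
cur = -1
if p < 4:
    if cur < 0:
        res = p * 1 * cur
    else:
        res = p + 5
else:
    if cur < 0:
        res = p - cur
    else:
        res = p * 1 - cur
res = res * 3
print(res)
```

36

p=11, cur=-1
p < 4 is False; cur < 0 is True
→ res = p - cur = 12
res = 12*3 = 36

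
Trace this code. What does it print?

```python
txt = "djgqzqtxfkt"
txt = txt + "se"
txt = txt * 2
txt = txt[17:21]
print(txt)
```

zqtx

+ 'se' → 'djgqzqtxfktse'
repeat ×2 → 'djgqzqtxfktsedjgqzqtxfktse'
slice [17:21] → 'zqtx'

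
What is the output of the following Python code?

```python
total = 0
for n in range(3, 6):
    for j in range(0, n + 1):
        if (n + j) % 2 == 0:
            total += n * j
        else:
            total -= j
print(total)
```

n=3,j=0: odd sum, total = 0-0 = 0
n=3,j=1: even sum, total = 0+3 = 3
n=3,j=2: odd sum, total = 3-2 = 1
n=3,j=3: even sum, total = 1+9 = 10
n=4,j=0: even sum, total = 10+0 = 10
n=4,j=1: odd sum, total = 10-1 = 9
n=4,j=2: even sum, total = 9+8 = 17
n=4,j=3: odd sum, total = 17-3 = 14
n=4,j=4: even sum, total = 14+16 = 30
n=5,j=0: odd sum, total = 30-0 = 30
n=5,j=1: even sum, total = 30+5 = 35
n=5,j=2: odd sum, total = 35-2 = 33
n=5,j=3: even sum, total = 33+15 = 48
n=5,j=4: odd sum, total = 48-4 = 44
n=5,j=5: even sum, total = 44+25 = 69

69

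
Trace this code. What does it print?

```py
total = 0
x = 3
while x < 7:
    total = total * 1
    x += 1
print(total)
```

x=3: total = 0*1 = 0
x=4: total = 0*1 = 0
x=5: total = 0*1 = 0
x=6: total = 0*1 = 0

0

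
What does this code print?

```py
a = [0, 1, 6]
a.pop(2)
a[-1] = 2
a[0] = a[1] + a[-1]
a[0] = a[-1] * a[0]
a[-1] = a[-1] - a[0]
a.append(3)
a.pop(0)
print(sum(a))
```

-3

pop(2) removes 6 → [0, 1]
a[-1] = 2 → [0, 2]
a[0] = a[1]+a[-1] = 2+2 = 4 → [4, 2]
a[0] = a[-1]*a[0] = 2*4 = 8 → [8, 2]
a[-1] = a[-1]-a[0] = 2-8 = -6 → [8, -6]
append 3 → [8, -6, 3]
pop(0) removes 8 → [-6, 3]
sum = -3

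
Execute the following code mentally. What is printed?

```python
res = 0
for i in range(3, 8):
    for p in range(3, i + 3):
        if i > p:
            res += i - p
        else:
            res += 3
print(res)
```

65

i=3,p=3: not 3>3, res = 0+3 = 3
i=3,p=4: not 3>4, res = 3+3 = 6
i=3,p=5: not 3>5, res = 6+3 = 9
i=4,p=3: 4>3, res = 9+1 = 10
i=4,p=4: not 4>4, res = 10+3 = 13
i=4,p=5: not 4>5, res = 13+3 = 16
i=4,p=6: not 4>6, res = 16+3 = 19
i=5,p=3: 5>3, res = 19+2 = 21
i=5,p=4: 5>4, res = 21+1 = 22
i=5,p=5: not 5>5, res = 22+3 = 25
i=5,p=6: not 5>6, res = 25+3 = 28
i=5,p=7: not 5>7, res = 28+3 = 31
i=6,p=3: 6>3, res = 31+3 = 34
i=6,p=4: 6>4, res = 34+2 = 36
i=6,p=5: 6>5, res = 36+1 = 37
i=6,p=6: not 6>6, res = 37+3 = 40
i=6,p=7: not 6>7, res = 40+3 = 43
i=6,p=8: not 6>8, res = 43+3 = 46
i=7,p=3: 7>3, res = 46+4 = 50
i=7,p=4: 7>4, res = 50+3 = 53
i=7,p=5: 7>5, res = 53+2 = 55
i=7,p=6: 7>6, res = 55+1 = 56
i=7,p=7: not 7>7, res = 56+3 = 59
i=7,p=8: not 7>8, res = 59+3 = 62
i=7,p=9: not 7>9, res = 62+3 = 65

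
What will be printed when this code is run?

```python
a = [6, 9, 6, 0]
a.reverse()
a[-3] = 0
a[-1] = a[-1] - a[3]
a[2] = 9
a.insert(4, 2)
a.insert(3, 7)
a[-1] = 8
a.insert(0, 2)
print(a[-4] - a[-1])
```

1

reverse → [0, 6, 9, 6]
a[-3] = 0 → [0, 0, 9, 6]
a[-1] = a[-1]-a[3] = 6-6 = 0 → [0, 0, 9, 0]
a[2] = 9 → [0, 0, 9, 0]
insert 2 at 4 → [0, 0, 9, 0, 2]
insert 7 at 3 → [0, 0, 9, 7, 0, 2]
a[-1] = 8 → [0, 0, 9, 7, 0, 8]
insert 2 at 0 → [2, 0, 0, 9, 7, 0, 8]
a[-4]-a[-1] = 9-8 = 1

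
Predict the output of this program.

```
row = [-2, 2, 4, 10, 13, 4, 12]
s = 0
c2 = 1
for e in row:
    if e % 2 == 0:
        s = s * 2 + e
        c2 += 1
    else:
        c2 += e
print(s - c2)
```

40

e=-2: even, s = 0*2+(-2) = -2; c2=2
e=2: even, s = (-2)*2+2 = -2; c2=3
e=4: even, s = (-2)*2+4 = 0; c2=4
e=10: even, s = 0*2+10 = 10; c2=5
e=13: not even; c2=18
e=4: even, s = 10*2+4 = 24; c2=19
e=12: even, s = 24*2+12 = 60; c2=20
s-c2 = 60-20 = 40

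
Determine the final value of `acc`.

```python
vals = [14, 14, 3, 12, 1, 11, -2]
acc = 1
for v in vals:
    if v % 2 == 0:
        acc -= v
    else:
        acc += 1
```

-34

v=14: even, acc = 1-14 = -13
v=14: even, acc = (-13)-14 = -27
v=3: not even, acc = (-27)+1 = -26
v=12: even, acc = (-26)-12 = -38
v=1: not even, acc = (-38)+1 = -37
v=11: not even, acc = (-37)+1 = -36
v=-2: even, acc = (-36)-(-2) = -34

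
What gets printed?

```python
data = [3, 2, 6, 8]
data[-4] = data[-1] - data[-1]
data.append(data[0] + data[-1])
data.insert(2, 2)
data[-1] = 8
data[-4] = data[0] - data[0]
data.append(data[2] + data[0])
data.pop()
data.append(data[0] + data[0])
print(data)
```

data[-4] = data[-1]-data[-1] = 8-8 = 0 → [0, 2, 6, 8]
append data[0]+data[-1] = 0+8 = 8 → [0, 2, 6, 8, 8]
insert 2 at 2 → [0, 2, 2, 6, 8, 8]
data[-1] = 8 → [0, 2, 2, 6, 8, 8]
data[-4] = data[0]-data[0] = 0-0 = 0 → [0, 2, 0, 6, 8, 8]
append data[2]+data[0] = 0+0 = 0 → [0, 2, 0, 6, 8, 8, 0]
pop() removes 0 → [0, 2, 0, 6, 8, 8]
append data[0]+data[0] = 0+0 = 0 → [0, 2, 0, 6, 8, 8, 0]

[0, 2, 0, 6, 8, 8, 0]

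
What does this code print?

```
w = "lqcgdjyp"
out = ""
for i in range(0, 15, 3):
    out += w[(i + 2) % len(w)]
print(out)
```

cjlgy

i=0: add w[2]='c' → 'c'
i=3: add w[5]='j' → 'cj'
i=6: add w[0]='l' → 'cjl'
i=9: add w[3]='g' → 'cjlg'
i=12: add w[6]='y' → 'cjlgy'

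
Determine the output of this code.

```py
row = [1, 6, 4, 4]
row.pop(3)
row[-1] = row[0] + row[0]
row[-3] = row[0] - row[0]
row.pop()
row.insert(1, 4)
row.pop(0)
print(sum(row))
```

10

pop(3) removes 4 → [1, 6, 4]
row[-1] = row[0]+row[0] = 1+1 = 2 → [1, 6, 2]
row[-3] = row[0]-row[0] = 1-1 = 0 → [0, 6, 2]
pop() removes 2 → [0, 6]
insert 4 at 1 → [0, 4, 6]
pop(0) removes 0 → [4, 6]
sum = 10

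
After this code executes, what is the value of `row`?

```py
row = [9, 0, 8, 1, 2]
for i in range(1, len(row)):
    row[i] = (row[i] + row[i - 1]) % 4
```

i=1: row[1] = (0+9)%4 = 1 → [9, 1, 8, 1, 2]
i=2: row[2] = (8+1)%4 = 1 → [9, 1, 1, 1, 2]
i=3: row[3] = (1+1)%4 = 2 → [9, 1, 1, 2, 2]
i=4: row[4] = (2+2)%4 = 0 → [9, 1, 1, 2, 0]

[9, 1, 1, 2, 0]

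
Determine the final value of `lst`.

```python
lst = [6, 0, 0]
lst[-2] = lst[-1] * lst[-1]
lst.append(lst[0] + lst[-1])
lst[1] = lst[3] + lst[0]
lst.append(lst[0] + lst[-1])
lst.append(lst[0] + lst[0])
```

lst[-2] = lst[-1]*lst[-1] = 0*0 = 0 → [6, 0, 0]
append lst[0]+lst[-1] = 6+0 = 6 → [6, 0, 0, 6]
lst[1] = lst[3]+lst[0] = 6+6 = 12 → [6, 12, 0, 6]
append lst[0]+lst[-1] = 6+6 = 12 → [6, 12, 0, 6, 12]
append lst[0]+lst[0] = 6+6 = 12 → [6, 12, 0, 6, 12, 12]

[6, 12, 0, 6, 12, 12]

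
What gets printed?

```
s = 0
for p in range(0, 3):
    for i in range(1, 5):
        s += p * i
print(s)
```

30

p=0,i=1: s = 0+0 = 0
p=0,i=2: s = 0+0 = 0
p=0,i=3: s = 0+0 = 0
p=0,i=4: s = 0+0 = 0
p=1,i=1: s = 0+1 = 1
p=1,i=2: s = 1+2 = 3
p=1,i=3: s = 3+3 = 6
p=1,i=4: s = 6+4 = 10
p=2,i=1: s = 10+2 = 12
p=2,i=2: s = 12+4 = 16
p=2,i=3: s = 16+6 = 22
p=2,i=4: s = 22+8 = 30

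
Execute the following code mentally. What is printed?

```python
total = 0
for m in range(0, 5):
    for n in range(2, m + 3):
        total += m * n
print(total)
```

m=0,n=2: total = 0+0 = 0
m=1,n=2: total = 0+2 = 2
m=1,n=3: total = 2+3 = 5
m=2,n=2: total = 5+4 = 9
m=2,n=3: total = 9+6 = 15
m=2,n=4: total = 15+8 = 23
m=3,n=2: total = 23+6 = 29
m=3,n=3: total = 29+9 = 38
m=3,n=4: total = 38+12 = 50
m=3,n=5: total = 50+15 = 65
m=4,n=2: total = 65+8 = 73
m=4,n=3: total = 73+12 = 85
m=4,n=4: total = 85+16 = 101
m=4,n=5: total = 101+20 = 121
m=4,n=6: total = 121+24 = 145

145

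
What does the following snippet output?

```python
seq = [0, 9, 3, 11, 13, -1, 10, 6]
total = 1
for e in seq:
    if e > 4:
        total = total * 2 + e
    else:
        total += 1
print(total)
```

394

e=0: not >4, total = 1+1 = 2
e=9: >4, total = 2*2+9 = 13
e=3: not >4, total = 13+1 = 14
e=11: >4, total = 14*2+11 = 39
e=13: >4, total = 39*2+13 = 91
e=-1: not >4, total = 91+1 = 92
e=10: >4, total = 92*2+10 = 194
e=6: >4, total = 194*2+6 = 394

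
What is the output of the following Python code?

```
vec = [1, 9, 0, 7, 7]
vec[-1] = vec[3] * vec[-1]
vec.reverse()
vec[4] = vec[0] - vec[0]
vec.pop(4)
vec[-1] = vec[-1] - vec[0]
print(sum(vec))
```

vec[-1] = vec[3]*vec[-1] = 7*7 = 49 → [1, 9, 0, 7, 49]
reverse → [49, 7, 0, 9, 1]
vec[4] = vec[0]-vec[0] = 49-49 = 0 → [49, 7, 0, 9, 0]
pop(4) removes 0 → [49, 7, 0, 9]
vec[-1] = vec[-1]-vec[0] = 9-49 = -40 → [49, 7, 0, -40]
sum = 16

16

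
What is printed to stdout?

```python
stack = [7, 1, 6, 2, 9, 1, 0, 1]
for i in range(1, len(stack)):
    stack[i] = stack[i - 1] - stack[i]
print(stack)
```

i=1: stack[1] = 7-1 = 6 → [7, 6, 6, 2, 9, 1, 0, 1]
i=2: stack[2] = 6-6 = 0 → [7, 6, 0, 2, 9, 1, 0, 1]
i=3: stack[3] = 0-2 = -2 → [7, 6, 0, -2, 9, 1, 0, 1]
i=4: stack[4] = (-2)-9 = -11 → [7, 6, 0, -2, -11, 1, 0, 1]
i=5: stack[5] = (-11)-1 = -12 → [7, 6, 0, -2, -11, -12, 0, 1]
i=6: stack[6] = (-12)-0 = -12 → [7, 6, 0, -2, -11, -12, -12, 1]
i=7: stack[7] = (-12)-1 = -13 → [7, 6, 0, -2, -11, -12, -12, -13]

[7, 6, 0, -2, -11, -12, -12, -13]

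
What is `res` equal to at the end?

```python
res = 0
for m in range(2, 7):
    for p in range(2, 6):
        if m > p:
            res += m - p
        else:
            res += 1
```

m=2,p=2: not 2>2, res = 0+1 = 1
m=2,p=3: not 2>3, res = 1+1 = 2
m=2,p=4: not 2>4, res = 2+1 = 3
m=2,p=5: not 2>5, res = 3+1 = 4
m=3,p=2: 3>2, res = 4+1 = 5
m=3,p=3: not 3>3, res = 5+1 = 6
m=3,p=4: not 3>4, res = 6+1 = 7
m=3,p=5: not 3>5, res = 7+1 = 8
m=4,p=2: 4>2, res = 8+2 = 10
m=4,p=3: 4>3, res = 10+1 = 11
m=4,p=4: not 4>4, res = 11+1 = 12
m=4,p=5: not 4>5, res = 12+1 = 13
m=5,p=2: 5>2, res = 13+3 = 16
m=5,p=3: 5>3, res = 16+2 = 18
m=5,p=4: 5>4, res = 18+1 = 19
m=5,p=5: not 5>5, res = 19+1 = 20
m=6,p=2: 6>2, res = 20+4 = 24
m=6,p=3: 6>3, res = 24+3 = 27
m=6,p=4: 6>4, res = 27+2 = 29
m=6,p=5: 6>5, res = 29+1 = 30

30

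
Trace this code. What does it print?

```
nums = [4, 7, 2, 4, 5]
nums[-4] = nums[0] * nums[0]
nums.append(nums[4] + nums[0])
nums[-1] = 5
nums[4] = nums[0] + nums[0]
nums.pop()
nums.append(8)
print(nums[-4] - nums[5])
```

nums[-4] = nums[0]*nums[0] = 4*4 = 16 → [4, 16, 2, 4, 5]
append nums[4]+nums[0] = 5+4 = 9 → [4, 16, 2, 4, 5, 9]
nums[-1] = 5 → [4, 16, 2, 4, 5, 5]
nums[4] = nums[0]+nums[0] = 4+4 = 8 → [4, 16, 2, 4, 8, 5]
pop() removes 5 → [4, 16, 2, 4, 8]
append 8 → [4, 16, 2, 4, 8, 8]
nums[-4]-nums[5] = 2-8 = -6

-6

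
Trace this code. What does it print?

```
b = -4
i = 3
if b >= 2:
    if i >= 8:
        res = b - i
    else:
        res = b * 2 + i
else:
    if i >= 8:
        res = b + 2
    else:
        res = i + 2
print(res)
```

b=-4, i=3
b >= 2 is False; i >= 8 is False
→ res = i + 2 = 5

5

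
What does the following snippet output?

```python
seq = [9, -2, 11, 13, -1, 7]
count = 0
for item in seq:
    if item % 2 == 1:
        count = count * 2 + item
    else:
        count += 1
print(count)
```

item=9: odd, count = 0*2+9 = 9
item=-2: not odd, count = 9+1 = 10
item=11: odd, count = 10*2+11 = 31
item=13: odd, count = 31*2+13 = 75
item=-1: odd, count = 75*2+(-1) = 149
item=7: odd, count = 149*2+7 = 305

305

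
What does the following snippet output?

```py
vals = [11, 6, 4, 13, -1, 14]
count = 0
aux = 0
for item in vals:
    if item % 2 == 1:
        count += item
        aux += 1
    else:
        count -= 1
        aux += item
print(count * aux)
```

item=11: odd, count = 0+11 = 11; aux=1
item=6: not odd, count = 11-1 = 10; aux=7
item=4: not odd, count = 10-1 = 9; aux=11
item=13: odd, count = 9+13 = 22; aux=12
item=-1: odd, count = 22+(-1) = 21; aux=13
item=14: not odd, count = 21-1 = 20; aux=27
count*aux = 20*27 = 540

540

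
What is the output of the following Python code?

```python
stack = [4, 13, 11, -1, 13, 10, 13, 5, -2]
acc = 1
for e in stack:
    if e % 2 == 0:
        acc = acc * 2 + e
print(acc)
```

e=4: even, acc = 1*2+4 = 6
e=13: not even
e=11: not even
e=-1: not even
e=13: not even
e=10: even, acc = 6*2+10 = 22
e=13: not even
e=5: not even
e=-2: even, acc = 22*2+(-2) = 42

42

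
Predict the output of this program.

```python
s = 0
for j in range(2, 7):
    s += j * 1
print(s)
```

20

j=2: s = 0+2*1 = 2
j=3: s = 2+3*1 = 5
j=4: s = 5+4*1 = 9
j=5: s = 9+5*1 = 14
j=6: s = 14+6*1 = 20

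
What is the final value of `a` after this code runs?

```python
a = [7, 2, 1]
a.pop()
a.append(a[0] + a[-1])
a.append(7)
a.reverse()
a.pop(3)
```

[7, 9, 2]

pop() removes 1 → [7, 2]
append a[0]+a[-1] = 7+2 = 9 → [7, 2, 9]
append 7 → [7, 2, 9, 7]
reverse → [7, 9, 2, 7]
pop(3) removes 7 → [7, 9, 2]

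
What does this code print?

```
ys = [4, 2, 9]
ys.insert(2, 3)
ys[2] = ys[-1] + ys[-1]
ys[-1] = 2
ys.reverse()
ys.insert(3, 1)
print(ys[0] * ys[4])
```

8

insert 3 at 2 → [4, 2, 3, 9]
ys[2] = ys[-1]+ys[-1] = 9+9 = 18 → [4, 2, 18, 9]
ys[-1] = 2 → [4, 2, 18, 2]
reverse → [2, 18, 2, 4]
insert 1 at 3 → [2, 18, 2, 1, 4]
ys[0]*ys[4] = 2*4 = 8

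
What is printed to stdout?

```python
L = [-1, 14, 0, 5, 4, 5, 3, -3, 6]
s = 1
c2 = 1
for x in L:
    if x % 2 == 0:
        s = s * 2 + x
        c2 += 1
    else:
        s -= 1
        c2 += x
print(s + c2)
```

130

x=-1: not even, s = 1-1 = 0; c2=0
x=14: even, s = 0*2+14 = 14; c2=1
x=0: even, s = 14*2+0 = 28; c2=2
x=5: not even, s = 28-1 = 27; c2=7
x=4: even, s = 27*2+4 = 58; c2=8
x=5: not even, s = 58-1 = 57; c2=13
x=3: not even, s = 57-1 = 56; c2=16
x=-3: not even, s = 56-1 = 55; c2=13
x=6: even, s = 55*2+6 = 116; c2=14
s+c2 = 116+14 = 130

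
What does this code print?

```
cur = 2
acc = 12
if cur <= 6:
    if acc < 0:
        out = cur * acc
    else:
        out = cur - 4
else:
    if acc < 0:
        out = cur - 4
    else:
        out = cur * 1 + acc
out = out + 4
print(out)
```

2

cur=2, acc=12
cur <= 6 is True; acc < 0 is False
→ out = cur - 4 = -2
out = (-2)+4 = 2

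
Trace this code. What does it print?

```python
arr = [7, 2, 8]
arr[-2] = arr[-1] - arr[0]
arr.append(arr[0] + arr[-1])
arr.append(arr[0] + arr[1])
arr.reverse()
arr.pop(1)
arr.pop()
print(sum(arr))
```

17

arr[-2] = arr[-1]-arr[0] = 8-7 = 1 → [7, 1, 8]
append arr[0]+arr[-1] = 7+8 = 15 → [7, 1, 8, 15]
append arr[0]+arr[1] = 7+1 = 8 → [7, 1, 8, 15, 8]
reverse → [8, 15, 8, 1, 7]
pop(1) removes 15 → [8, 8, 1, 7]
pop() removes 7 → [8, 8, 1]
sum = 17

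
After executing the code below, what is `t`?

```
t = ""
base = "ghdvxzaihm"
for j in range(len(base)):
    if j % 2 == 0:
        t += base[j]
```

'gdxah'

j=0: add 'g' → 'g'
j=1: skip
j=2: add 'd' → 'gd'
j=3: skip
j=4: add 'x' → 'gdx'
j=5: skip
j=6: add 'a' → 'gdxa'
j=7: skip
j=8: add 'h' → 'gdxah'
j=9: skip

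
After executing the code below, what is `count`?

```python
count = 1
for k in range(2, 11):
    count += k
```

55

k=2: count = 1+2 = 3
k=3: count = 3+3 = 6
k=4: count = 6+4 = 10
k=5: count = 10+5 = 15
k=6: count = 15+6 = 21
k=7: count = 21+7 = 28
k=8: count = 28+8 = 36
k=9: count = 36+9 = 45
k=10: count = 45+10 = 55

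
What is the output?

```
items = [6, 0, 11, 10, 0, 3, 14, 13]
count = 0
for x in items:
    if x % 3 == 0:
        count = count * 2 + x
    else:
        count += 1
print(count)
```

x=6: %3==0, count = 0*2+6 = 6
x=0: %3==0, count = 6*2+0 = 12
x=11: not %3==0, count = 12+1 = 13
x=10: not %3==0, count = 13+1 = 14
x=0: %3==0, count = 14*2+0 = 28
x=3: %3==0, count = 28*2+3 = 59
x=14: not %3==0, count = 59+1 = 60
x=13: not %3==0, count = 60+1 = 61

61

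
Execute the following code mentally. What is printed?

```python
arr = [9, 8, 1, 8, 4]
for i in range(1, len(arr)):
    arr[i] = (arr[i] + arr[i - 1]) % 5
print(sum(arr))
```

15

i=1: arr[1] = (8+9)%5 = 2 → [9, 2, 1, 8, 4]
i=2: arr[2] = (1+2)%5 = 3 → [9, 2, 3, 8, 4]
i=3: arr[3] = (8+3)%5 = 1 → [9, 2, 3, 1, 4]
i=4: arr[4] = (4+1)%5 = 0 → [9, 2, 3, 1, 0]
sum = 15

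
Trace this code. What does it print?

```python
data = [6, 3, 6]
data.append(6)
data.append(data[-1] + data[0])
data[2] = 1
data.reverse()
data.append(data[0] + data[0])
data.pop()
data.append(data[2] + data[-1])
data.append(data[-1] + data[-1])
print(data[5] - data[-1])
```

-7

append 6 → [6, 3, 6, 6]
append data[-1]+data[0] = 6+6 = 12 → [6, 3, 6, 6, 12]
data[2] = 1 → [6, 3, 1, 6, 12]
reverse → [12, 6, 1, 3, 6]
append data[0]+data[0] = 12+12 = 24 → [12, 6, 1, 3, 6, 24]
pop() removes 24 → [12, 6, 1, 3, 6]
append data[2]+data[-1] = 1+6 = 7 → [12, 6, 1, 3, 6, 7]
append data[-1]+data[-1] = 7+7 = 14 → [12, 6, 1, 3, 6, 7, 14]
data[5]-data[-1] = 7-14 = -7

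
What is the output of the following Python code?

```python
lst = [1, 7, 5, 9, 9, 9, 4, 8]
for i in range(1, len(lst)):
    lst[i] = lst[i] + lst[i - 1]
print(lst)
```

i=1: lst[1] = 7+1 = 8 → [1, 8, 5, 9, 9, 9, 4, 8]
i=2: lst[2] = 5+8 = 13 → [1, 8, 13, 9, 9, 9, 4, 8]
i=3: lst[3] = 9+13 = 22 → [1, 8, 13, 22, 9, 9, 4, 8]
i=4: lst[4] = 9+22 = 31 → [1, 8, 13, 22, 31, 9, 4, 8]
i=5: lst[5] = 9+31 = 40 → [1, 8, 13, 22, 31, 40, 4, 8]
i=6: lst[6] = 4+40 = 44 → [1, 8, 13, 22, 31, 40, 44, 8]
i=7: lst[7] = 8+44 = 52 → [1, 8, 13, 22, 31, 40, 44, 52]

[1, 8, 13, 22, 31, 40, 44, 52]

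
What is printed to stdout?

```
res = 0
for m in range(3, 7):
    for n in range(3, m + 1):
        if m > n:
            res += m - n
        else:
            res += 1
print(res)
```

m=3,n=3: not 3>3, res = 0+1 = 1
m=4,n=3: 4>3, res = 1+1 = 2
m=4,n=4: not 4>4, res = 2+1 = 3
m=5,n=3: 5>3, res = 3+2 = 5
m=5,n=4: 5>4, res = 5+1 = 6
m=5,n=5: not 5>5, res = 6+1 = 7
m=6,n=3: 6>3, res = 7+3 = 10
m=6,n=4: 6>4, res = 10+2 = 12
m=6,n=5: 6>5, res = 12+1 = 13
m=6,n=6: not 6>6, res = 13+1 = 14

14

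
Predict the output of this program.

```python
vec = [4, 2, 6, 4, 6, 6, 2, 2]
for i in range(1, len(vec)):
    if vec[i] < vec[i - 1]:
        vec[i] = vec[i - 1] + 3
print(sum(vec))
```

116

i=1: 2<4, vec[1] = 4+3 = 7 → [4, 7, 6, 4, 6, 6, 2, 2]
i=2: 6<7, vec[2] = 7+3 = 10 → [4, 7, 10, 4, 6, 6, 2, 2]
i=3: 4<10, vec[3] = 10+3 = 13 → [4, 7, 10, 13, 6, 6, 2, 2]
i=4: 6<13, vec[4] = 13+3 = 16 → [4, 7, 10, 13, 16, 6, 2, 2]
i=5: 6<16, vec[5] = 16+3 = 19 → [4, 7, 10, 13, 16, 19, 2, 2]
i=6: 2<19, vec[6] = 19+3 = 22 → [4, 7, 10, 13, 16, 19, 22, 2]
i=7: 2<22, vec[7] = 22+3 = 25 → [4, 7, 10, 13, 16, 19, 22, 25]
sum = 116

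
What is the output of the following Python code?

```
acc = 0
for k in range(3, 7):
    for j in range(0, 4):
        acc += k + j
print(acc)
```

96

k=3,j=0: acc = 0+3 = 3
k=3,j=1: acc = 3+4 = 7
k=3,j=2: acc = 7+5 = 12
k=3,j=3: acc = 12+6 = 18
k=4,j=0: acc = 18+4 = 22
k=4,j=1: acc = 22+5 = 27
k=4,j=2: acc = 27+6 = 33
k=4,j=3: acc = 33+7 = 40
k=5,j=0: acc = 40+5 = 45
k=5,j=1: acc = 45+6 = 51
k=5,j=2: acc = 51+7 = 58
k=5,j=3: acc = 58+8 = 66
k=6,j=0: acc = 66+6 = 72
k=6,j=1: acc = 72+7 = 79
k=6,j=2: acc = 79+8 = 87
k=6,j=3: acc = 87+9 = 96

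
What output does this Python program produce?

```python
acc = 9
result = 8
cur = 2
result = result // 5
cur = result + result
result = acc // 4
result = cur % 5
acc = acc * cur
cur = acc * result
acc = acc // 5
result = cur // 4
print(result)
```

9

result = 8//5 = 1
cur = 1+1 = 2
result = 9//4 = 2
result = 2%5 = 2
acc = 9*2 = 18
cur = 18*2 = 36
acc = 18//5 = 3
result = 36//4 = 9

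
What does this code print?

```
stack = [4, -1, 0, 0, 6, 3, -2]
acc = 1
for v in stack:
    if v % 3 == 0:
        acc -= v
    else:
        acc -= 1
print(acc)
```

-11

v=4: not %3==0, acc = 1-1 = 0
v=-1: not %3==0, acc = 0-1 = -1
v=0: %3==0, acc = (-1)-0 = -1
v=0: %3==0, acc = (-1)-0 = -1
v=6: %3==0, acc = (-1)-6 = -7
v=3: %3==0, acc = (-7)-3 = -10
v=-2: not %3==0, acc = (-10)-1 = -11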